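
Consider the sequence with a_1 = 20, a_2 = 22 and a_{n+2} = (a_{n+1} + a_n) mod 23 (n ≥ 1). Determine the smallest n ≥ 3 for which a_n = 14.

a_1 = 20, a_2 = 22, a_3 = 19, a_4 = 18, a_5 = 14, a_6 = 9, a_7 = 0, a_8 = 9, a_9 = 9, a_{10} = 18, a_{11} = 4, a_{12} = 22, a_{13} = 3, a_{14} = 2, a_{15} = 5, a_{16} = 7, a_{17} = 12, a_{18} = 19, a_{19} = 8, a_{20} = 4, a_{21} = 12, a_{22} = 16, a_{23} = 5, a_{24} = 21, a_{25} = 3, a_{26} = 1, a_{27} = 4, a_{28} = 5, a_{29} = 9, a_{30} = 14, a_{31} = 0, a_{32} = 14, a_{33} = 14, a_{34} = 5, a_{35} = 19, a_{36} = 1, a_{37} = 20, a_{38} = 21, a_{39} = 18, a_{40} = 16, a_{41} = 11, a_{42} = 4, a_{43} = 15, a_{44} = 19, a_{45} = 11, a_{46} = 7, a_{47} = 18, a_{48} = 2, a_{49} = 20, a_{50} = 22.
Since (a_{49}, a_{50}) = (a_1, a_2) = (20, 22) (two consecutive terms determine the rest), the sequence is periodic with period 48.
The value 14 first appears (with n ≥ 3) at a_5.

5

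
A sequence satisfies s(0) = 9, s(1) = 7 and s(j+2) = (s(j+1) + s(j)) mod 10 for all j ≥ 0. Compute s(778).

1

We have s(0) = 9,  s(1) = 7,  s(2) = 6,  s(3) = 3,  s(4) = 9,  s(5) = 2,  s(6) = 1,  s(7) = 3,  s(8) = 4,  s(9) = 7,  s(10) = 1,  s(11) = 8,  s(12) = 9,  s(13) = 7.
Since (s(12), s(13)) = (s(0), s(1)) = (9, 7) (two consecutive terms determine the rest), the sequence is periodic with period 12.
So s(778) = s(0 + ((778-0) mod 12)) = s(10) = 1.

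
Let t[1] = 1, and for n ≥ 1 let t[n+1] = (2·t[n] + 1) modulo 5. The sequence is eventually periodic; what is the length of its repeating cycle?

4

Listing terms: t[1] = 1, t[2] = 3, t[3] = 2, t[4] = 0, t[5] = 1.
Since t[5] = t[1] = 1, the sequence is periodic with period 4.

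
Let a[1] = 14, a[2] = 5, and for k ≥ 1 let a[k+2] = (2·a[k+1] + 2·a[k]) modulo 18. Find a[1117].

14

Listing terms: a[1] = 14,  a[2] = 5,  a[3] = 2,  a[4] = 14,  a[5] = 14,  a[6] = 2,  a[7] = 14.
Since (a[6], a[7]) = (a[3], a[4]) = (2, 14) (two consecutive terms determine the rest), the sequence is eventually periodic: after a pre-period of length 2 it cycles with period 3.
For k ≥ 3, a[k] depends only on (k - 3) mod 3. (1117 - 3) mod 3 = 1, so a[1117] = a[4] = 14.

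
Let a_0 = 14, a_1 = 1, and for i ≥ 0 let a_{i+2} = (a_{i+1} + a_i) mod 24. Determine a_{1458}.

Computing terms: a_0 = 14,  a_1 = 1,  a_2 = 15,  a_3 = 16,  a_4 = 7,  a_5 = 23,  a_6 = 6,  a_7 = 5,  a_8 = 11,  a_9 = 16,  a_{10} = 3,  a_{11} = 19,  a_{12} = 22,  a_{13} = 17,  a_{14} = 15,  a_{15} = 8,  a_{16} = 23,  a_{17} = 7,  a_{18} = 6,  a_{19} = 13,  a_{20} = 19,  a_{21} = 8,  a_{22} = 3,  a_{23} = 11,  a_{24} = 14,  a_{25} = 1.
Since (a_{24}, a_{25}) = (a_0, a_1) = (14, 1) (two consecutive terms determine the rest), the sequence is periodic with period 24.
So a_{1458} = a_{0 + ((1458-0) mod 24)} = a_{18} = 6.

6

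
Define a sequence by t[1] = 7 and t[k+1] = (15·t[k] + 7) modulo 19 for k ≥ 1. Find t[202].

t[1] = 7; t[2] = 17; t[3] = 15; t[4] = 4; t[5] = 10; t[6] = 5; t[7] = 6; t[8] = 2; t[9] = 18; t[10] = 11; t[11] = 1; t[12] = 3; t[13] = 14; t[14] = 8; t[15] = 13; t[16] = 12; t[17] = 16; t[18] = 0; t[19] = 7.
The sequence repeats with period 18.
So t[202] = t[1 + ((202-1) mod 18)] = t[4] = 4.

4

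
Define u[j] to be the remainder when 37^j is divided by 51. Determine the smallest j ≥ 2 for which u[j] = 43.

2

Listing terms: u[1] = 37; u[2] = 43; u[3] = 10; u[4] = 13; u[5] = 22; u[6] = 49; u[7] = 28; u[8] = 16; u[9] = 31; u[10] = 25; u[11] = 7; u[12] = 4; u[13] = 46; u[14] = 19; u[15] = 40; u[16] = 1; u[17] = 37.
Since u[17] = u[1] = 37, the sequence is periodic with period 16.
The value 43 first appears (with j ≥ 2) at u[2].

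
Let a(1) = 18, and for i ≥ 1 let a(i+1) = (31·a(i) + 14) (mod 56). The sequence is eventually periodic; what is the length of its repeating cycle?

Listing terms: a(1) = 18,  a(2) = 12,  a(3) = 50,  a(4) = 52,  a(5) = 2,  a(6) = 20,  a(7) = 18.
Since a(7) = a(1) = 18, the sequence is periodic with period 6.

6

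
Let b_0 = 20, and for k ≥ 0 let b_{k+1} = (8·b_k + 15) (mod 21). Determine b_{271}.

4

We have b_0 = 20,  b_1 = 7,  b_2 = 8,  b_3 = 16,  b_4 = 17,  b_5 = 4,  b_6 = 5,  b_7 = 13,  b_8 = 14,  b_9 = 1,  b_{10} = 2,  b_{11} = 10,  b_{12} = 11,  b_{13} = 19,  b_{14} = 20.
The sequence repeats with period 14.
So b_{271} = b_{0 + ((271-0) mod 14)} = b_5 = 4.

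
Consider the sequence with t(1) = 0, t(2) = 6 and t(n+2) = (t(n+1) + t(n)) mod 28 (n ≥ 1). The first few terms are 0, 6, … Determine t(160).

20

t(1) = 0,  t(2) = 6,  t(3) = 6,  t(4) = 12,  t(5) = 18,  t(6) = 2,  t(7) = 20,  t(8) = 22,  t(9) = 14,  t(10) = 8,  t(11) = 22,  t(12) = 2,  t(13) = 24,  t(14) = 26,  t(15) = 22,  t(16) = 20,  t(17) = 14,  t(18) = 6,  t(19) = 20,  t(20) = 26,  t(21) = 18,  t(22) = 16,  t(23) = 6,  t(24) = 22,  t(25) = 0,  t(26) = 22,  t(27) = 22,  t(28) = 16,  t(29) = 10,  t(30) = 26,  t(31) = 8,  t(32) = 6,  t(33) = 14,  t(34) = 20,  t(35) = 6,  t(36) = 26,  t(37) = 4,  t(38) = 2,  t(39) = 6,  t(40) = 8,  t(41) = 14,  t(42) = 22,  t(43) = 8,  t(44) = 2,  t(45) = 10,  t(46) = 12,  t(47) = 22,  t(48) = 6,  t(49) = 0,  t(50) = 6.
Since (t(49), t(50)) = (t(1), t(2)) = (0, 6) (two consecutive terms determine the rest), the sequence is periodic with period 48.
So t(160) = t(1 + ((160-1) mod 48)) = t(16) = 20.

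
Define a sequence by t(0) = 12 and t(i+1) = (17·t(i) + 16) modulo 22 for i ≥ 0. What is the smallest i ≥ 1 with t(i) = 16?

Computing terms: t(0) = 12,  t(1) = 0,  t(2) = 16,  t(3) = 2,  t(4) = 6,  t(5) = 8,  t(6) = 20,  t(7) = 4,  t(8) = 18,  t(9) = 14,  t(10) = 12.
The sequence repeats with period 10.
The value 16 first appears (with i ≥ 1) at t(2).

2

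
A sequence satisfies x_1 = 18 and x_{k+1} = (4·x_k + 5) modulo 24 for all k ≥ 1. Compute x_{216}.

1

Computing terms: x_1 = 18; x_2 = 5; x_3 = 1; x_4 = 9; x_5 = 17; x_6 = 1.
Since x_6 = x_3 = 1, the sequence is eventually periodic: after a pre-period of length 2 it cycles with period 3.
For k ≥ 3, x_k depends only on (k - 3) mod 3. (216 - 3) mod 3 = 0, so x_{216} = x_3 = 1.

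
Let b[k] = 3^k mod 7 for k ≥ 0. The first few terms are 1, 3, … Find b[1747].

We have b[0] = 1, b[1] = 3, b[2] = 2, b[3] = 6, b[4] = 4, b[5] = 5, b[6] = 1.
Since b[6] = b[0] = 1, the sequence is periodic with period 6.
(1747 - 0) mod 6 = 1, so b[1747] = b[1] = 3.

3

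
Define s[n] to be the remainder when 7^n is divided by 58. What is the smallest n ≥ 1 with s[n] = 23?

4

Listing terms: s[0] = 1, s[1] = 7, s[2] = 49, s[3] = 53, s[4] = 23, s[5] = 45, s[6] = 25, s[7] = 1.
Since s[7] = s[0] = 1, the sequence is periodic with period 7.
The value 23 first appears (with n ≥ 1) at s[4].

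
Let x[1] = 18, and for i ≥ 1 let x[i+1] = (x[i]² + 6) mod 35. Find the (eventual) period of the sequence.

Listing terms: x[1] = 18,  x[2] = 15,  x[3] = 21,  x[4] = 27,  x[5] = 0,  x[6] = 6,  x[7] = 7,  x[8] = 20,  x[9] = 21.
Since x[9] = x[3] = 21, the sequence is eventually periodic: after a pre-period of length 2 it cycles with period 6.

6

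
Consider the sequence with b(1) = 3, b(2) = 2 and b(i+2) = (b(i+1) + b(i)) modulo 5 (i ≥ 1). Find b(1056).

1

Listing terms: b(1) = 3,  b(2) = 2,  b(3) = 0,  b(4) = 2,  b(5) = 2,  b(6) = 4,  b(7) = 1,  b(8) = 0,  b(9) = 1,  b(10) = 1,  b(11) = 2,  b(12) = 3,  b(13) = 0,  b(14) = 3,  b(15) = 3,  b(16) = 1,  b(17) = 4,  b(18) = 0,  b(19) = 4,  b(20) = 4,  b(21) = 3,  b(22) = 2.
Since (b(21), b(22)) = (b(1), b(2)) = (3, 2) (two consecutive terms determine the rest), the sequence is periodic with period 20.
(1056 - 1) mod 20 = 15, so b(1056) = b(16) = 1.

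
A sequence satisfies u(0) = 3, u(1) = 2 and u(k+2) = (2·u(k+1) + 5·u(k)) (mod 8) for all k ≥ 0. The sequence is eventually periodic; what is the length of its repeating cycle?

8

We have u(0) = 3; u(1) = 2; u(2) = 3; u(3) = 0; u(4) = 7; u(5) = 6; u(6) = 7; u(7) = 4; u(8) = 3; u(9) = 2.
Since (u(8), u(9)) = (u(0), u(1)) = (3, 2) (two consecutive terms determine the rest), the sequence is periodic with period 8.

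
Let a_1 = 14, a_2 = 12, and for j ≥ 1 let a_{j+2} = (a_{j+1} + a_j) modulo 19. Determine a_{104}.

5

Computing terms: a_1 = 14; a_2 = 12; a_3 = 7; a_4 = 0; a_5 = 7; a_6 = 7; a_7 = 14; a_8 = 2; a_9 = 16; a_{10} = 18; a_{11} = 15; a_{12} = 14; a_{13} = 10; a_{14} = 5; a_{15} = 15; a_{16} = 1; a_{17} = 16; a_{18} = 17; a_{19} = 14; a_{20} = 12.
The sequence repeats with period 18.
(104 - 1) mod 18 = 13, so a_{104} = a_{14} = 5.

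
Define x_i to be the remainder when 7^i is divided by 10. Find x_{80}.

Computing terms: x_0 = 1,  x_1 = 7,  x_2 = 9,  x_3 = 3,  x_4 = 1.
The sequence repeats with period 4.
(80 - 0) mod 4 = 0, so x_{80} = x_0 = 1.

1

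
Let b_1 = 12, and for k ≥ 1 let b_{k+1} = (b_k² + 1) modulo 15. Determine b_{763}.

2

Computing terms: b_1 = 12,  b_2 = 10,  b_3 = 11,  b_4 = 2,  b_5 = 5,  b_6 = 11.
Since b_6 = b_3 = 11, the sequence is eventually periodic: after a pre-period of length 2 it cycles with period 3.
For k ≥ 3, b_k depends only on (k - 3) mod 3. (763 - 3) mod 3 = 1, so b_{763} = b_4 = 2.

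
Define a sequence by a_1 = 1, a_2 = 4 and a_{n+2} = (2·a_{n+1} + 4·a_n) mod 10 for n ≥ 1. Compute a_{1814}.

We have a_1 = 1,  a_2 = 4,  a_3 = 2,  a_4 = 0,  a_5 = 8,  a_6 = 6,  a_7 = 4,  a_8 = 2.
Since (a_7, a_8) = (a_2, a_3) = (4, 2) (two consecutive terms determine the rest), the sequence is eventually periodic: after a pre-period of length 1 it cycles with period 5.
For n ≥ 2, a_n depends only on (n - 2) mod 5. (1814 - 2) mod 5 = 2, so a_{1814} = a_4 = 0.

0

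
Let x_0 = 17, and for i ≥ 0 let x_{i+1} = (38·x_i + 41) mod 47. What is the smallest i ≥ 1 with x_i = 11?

32

x_0 = 17; x_1 = 29; x_2 = 15; x_3 = 0; x_4 = 41; x_5 = 1; x_6 = 32; x_7 = 35; x_8 = 8; x_9 = 16; x_{10} = 38; x_{11} = 28; x_{12} = 24; x_{13} = 13; x_{14} = 18; x_{15} = 20; x_{16} = 2; x_{17} = 23; x_{18} = 22; x_{19} = 31; x_{20} = 44; x_{21} = 21; x_{22} = 40; x_{23} = 10; x_{24} = 45; x_{25} = 12; x_{26} = 27; x_{27} = 33; x_{28} = 26; x_{29} = 42; x_{30} = 39; x_{31} = 19; x_{32} = 11; x_{33} = 36; x_{34} = 46; x_{35} = 3; x_{36} = 14; x_{37} = 9; x_{38} = 7; x_{39} = 25; x_{40} = 4; x_{41} = 5; x_{42} = 43; x_{43} = 30; x_{44} = 6; x_{45} = 34; x_{46} = 17.
Since x_{46} = x_0 = 17, the sequence is periodic with period 46.
The value 11 first appears (with i ≥ 1) at x_{32}.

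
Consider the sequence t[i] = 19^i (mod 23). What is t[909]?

Computing terms: t[1] = 19; t[2] = 16; t[3] = 5; t[4] = 3; t[5] = 11; t[6] = 2; t[7] = 15; t[8] = 9; t[9] = 10; t[10] = 6; t[11] = 22; t[12] = 4; t[13] = 7; t[14] = 18; t[15] = 20; t[16] = 12; t[17] = 21; t[18] = 8; t[19] = 14; t[20] = 13; t[21] = 17; t[22] = 1; t[23] = 19.
The sequence repeats with period 22.
(909 - 1) mod 22 = 6, so t[909] = t[7] = 15.

15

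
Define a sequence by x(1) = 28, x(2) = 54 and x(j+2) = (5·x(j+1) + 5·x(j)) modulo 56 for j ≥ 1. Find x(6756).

Computing terms: x(1) = 28,  x(2) = 54,  x(3) = 18,  x(4) = 24,  x(5) = 42,  x(6) = 50,  x(7) = 12,  x(8) = 30,  x(9) = 42,  x(10) = 24,  x(11) = 50,  x(12) = 34,  x(13) = 28,  x(14) = 30,  x(15) = 10,  x(16) = 32,  x(17) = 42,  x(18) = 34,  x(19) = 44,  x(20) = 54,  x(21) = 42,  x(22) = 32,  x(23) = 34,  x(24) = 50,  x(25) = 28,  x(26) = 54.
Since (x(25), x(26)) = (x(1), x(2)) = (28, 54) (two consecutive terms determine the rest), the sequence is periodic with period 24.
So x(6756) = x(1 + ((6756-1) mod 24)) = x(12) = 34.

34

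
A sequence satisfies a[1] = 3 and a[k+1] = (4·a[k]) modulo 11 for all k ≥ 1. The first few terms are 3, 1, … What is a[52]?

1

Listing terms: a[1] = 3, a[2] = 1, a[3] = 4, a[4] = 5, a[5] = 9, a[6] = 3.
The sequence repeats with period 5.
(52 - 1) mod 5 = 1, so a[52] = a[2] = 1.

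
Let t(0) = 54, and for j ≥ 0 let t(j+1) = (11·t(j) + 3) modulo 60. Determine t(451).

Computing terms: t(0) = 54; t(1) = 57; t(2) = 30; t(3) = 33; t(4) = 6; t(5) = 9; t(6) = 42; t(7) = 45; t(8) = 18; t(9) = 21; t(10) = 54.
The sequence repeats with period 10.
So t(451) = t(0 + ((451-0) mod 10)) = t(1) = 57.

57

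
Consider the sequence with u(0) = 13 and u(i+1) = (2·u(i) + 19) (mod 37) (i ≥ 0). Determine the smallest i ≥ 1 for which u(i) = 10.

16

Computing terms: u(0) = 13,  u(1) = 8,  u(2) = 35,  u(3) = 15,  u(4) = 12,  u(5) = 6,  u(6) = 31,  u(7) = 7,  u(8) = 33,  u(9) = 11,  u(10) = 4,  u(11) = 27,  u(12) = 36,  u(13) = 17,  u(14) = 16,  u(15) = 14,  u(16) = 10,  u(17) = 2,  u(18) = 23,  u(19) = 28,  u(20) = 1,  u(21) = 21,  u(22) = 24,  u(23) = 30,  u(24) = 5,  u(25) = 29,  u(26) = 3,  u(27) = 25,  u(28) = 32,  u(29) = 9,  u(30) = 0,  u(31) = 19,  u(32) = 20,  u(33) = 22,  u(34) = 26,  u(35) = 34,  u(36) = 13.
Since u(36) = u(0) = 13, the sequence is periodic with period 36.
The value 10 first appears (with i ≥ 1) at u(16).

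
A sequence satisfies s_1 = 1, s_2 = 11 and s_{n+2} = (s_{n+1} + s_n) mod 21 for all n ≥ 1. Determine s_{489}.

Listing terms: s_1 = 1; s_2 = 11; s_3 = 12; s_4 = 2; s_5 = 14; s_6 = 16; s_7 = 9; s_8 = 4; s_9 = 13; s_{10} = 17; s_{11} = 9; s_{12} = 5; s_{13} = 14; s_{14} = 19; s_{15} = 12; s_{16} = 10; s_{17} = 1; s_{18} = 11.
The sequence repeats with period 16.
(489 - 1) mod 16 = 8, so s_{489} = s_9 = 13.

13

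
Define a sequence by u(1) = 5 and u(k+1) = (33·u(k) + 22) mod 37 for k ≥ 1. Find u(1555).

We have u(1) = 5; u(2) = 2; u(3) = 14; u(4) = 3; u(5) = 10; u(6) = 19; u(7) = 20; u(8) = 16; u(9) = 32; u(10) = 5.
The sequence repeats with period 9.
(1555 - 1) mod 9 = 6, so u(1555) = u(7) = 20.

20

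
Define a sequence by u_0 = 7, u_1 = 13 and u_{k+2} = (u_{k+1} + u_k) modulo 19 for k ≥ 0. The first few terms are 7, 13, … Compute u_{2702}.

We have u_0 = 7; u_1 = 13; u_2 = 1; u_3 = 14; u_4 = 15; u_5 = 10; u_6 = 6; u_7 = 16; u_8 = 3; u_9 = 0; u_{10} = 3; u_{11} = 3; u_{12} = 6; u_{13} = 9; u_{14} = 15; u_{15} = 5; u_{16} = 1; u_{17} = 6; u_{18} = 7; u_{19} = 13.
Since (u_{18}, u_{19}) = (u_0, u_1) = (7, 13) (two consecutive terms determine the rest), the sequence is periodic with period 18.
(2702 - 0) mod 18 = 2, so u_{2702} = u_2 = 1.

1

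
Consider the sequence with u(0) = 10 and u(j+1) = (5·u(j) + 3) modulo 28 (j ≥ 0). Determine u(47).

7

Computing terms: u(0) = 10, u(1) = 25, u(2) = 16, u(3) = 27, u(4) = 26, u(5) = 21, u(6) = 24, u(7) = 11, u(8) = 2, u(9) = 13, u(10) = 12, u(11) = 7, u(12) = 10.
Since u(12) = u(0) = 10, the sequence is periodic with period 12.
(47 - 0) mod 12 = 11, so u(47) = u(11) = 7.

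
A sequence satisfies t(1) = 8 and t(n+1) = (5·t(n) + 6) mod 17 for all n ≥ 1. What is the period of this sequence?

16

Computing terms: t(1) = 8; t(2) = 12; t(3) = 15; t(4) = 13; t(5) = 3; t(6) = 4; t(7) = 9; t(8) = 0; t(9) = 6; t(10) = 2; t(11) = 16; t(12) = 1; t(13) = 11; t(14) = 10; t(15) = 5; t(16) = 14; t(17) = 8.
Since t(17) = t(1) = 8, the sequence is periodic with period 16.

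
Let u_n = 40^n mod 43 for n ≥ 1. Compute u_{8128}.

We have u_1 = 40, u_2 = 9, u_3 = 16, u_4 = 38, u_5 = 15, u_6 = 41, u_7 = 6, u_8 = 25, u_9 = 11, u_{10} = 10, u_{11} = 13, u_{12} = 4, u_{13} = 31, u_{14} = 36, u_{15} = 21, u_{16} = 23, u_{17} = 17, u_{18} = 35, u_{19} = 24, u_{20} = 14, u_{21} = 1, u_{22} = 40.
The sequence repeats with period 21.
(8128 - 1) mod 21 = 0, so u_{8128} = u_1 = 40.

40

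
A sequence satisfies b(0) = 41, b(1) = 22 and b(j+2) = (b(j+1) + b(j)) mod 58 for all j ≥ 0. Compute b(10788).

Listing terms: b(0) = 41, b(1) = 22, b(2) = 5, b(3) = 27, b(4) = 32, b(5) = 1, b(6) = 33, b(7) = 34, b(8) = 9, b(9) = 43, b(10) = 52, b(11) = 37, b(12) = 31, b(13) = 10, b(14) = 41, b(15) = 51, b(16) = 34, b(17) = 27, b(18) = 3, b(19) = 30, b(20) = 33, b(21) = 5, b(22) = 38, b(23) = 43, b(24) = 23, b(25) = 8, b(26) = 31, b(27) = 39, b(28) = 12, b(29) = 51, b(30) = 5, b(31) = 56, b(32) = 3, b(33) = 1, b(34) = 4, b(35) = 5, b(36) = 9, b(37) = 14, b(38) = 23, b(39) = 37, b(40) = 2, b(41) = 39, b(42) = 41, b(43) = 22.
Since (b(42), b(43)) = (b(0), b(1)) = (41, 22) (two consecutive terms determine the rest), the sequence is periodic with period 42.
(10788 - 0) mod 42 = 36, so b(10788) = b(36) = 9.

9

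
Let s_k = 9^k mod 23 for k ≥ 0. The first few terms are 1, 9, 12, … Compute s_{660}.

Computing terms: s_0 = 1; s_1 = 9; s_2 = 12; s_3 = 16; s_4 = 6; s_5 = 8; s_6 = 3; s_7 = 4; s_8 = 13; s_9 = 2; s_{10} = 18; s_{11} = 1.
The sequence repeats with period 11.
So s_{660} = s_{0 + ((660-0) mod 11)} = s_0 = 1.

1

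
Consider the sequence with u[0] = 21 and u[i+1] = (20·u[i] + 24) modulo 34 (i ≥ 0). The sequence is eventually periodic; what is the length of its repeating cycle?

We have u[0] = 21, u[1] = 2, u[2] = 30, u[3] = 12, u[4] = 26, u[5] = 0, u[6] = 24, u[7] = 28, u[8] = 6, u[9] = 8, u[10] = 14, u[11] = 32, u[12] = 18, u[13] = 10, u[14] = 20, u[15] = 16, u[16] = 4, u[17] = 2.
Since u[17] = u[1] = 2, the sequence is eventually periodic: after a pre-period of length 1 it cycles with period 16.

16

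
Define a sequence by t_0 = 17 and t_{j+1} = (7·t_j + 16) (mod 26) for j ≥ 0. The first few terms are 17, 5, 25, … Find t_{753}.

We have t_0 = 17; t_1 = 5; t_2 = 25; t_3 = 9; t_4 = 1; t_5 = 23; t_6 = 21; t_7 = 7; t_8 = 13; t_9 = 3; t_{10} = 11; t_{11} = 15; t_{12} = 17.
The sequence repeats with period 12.
(753 - 0) mod 12 = 9, so t_{753} = t_9 = 3.

3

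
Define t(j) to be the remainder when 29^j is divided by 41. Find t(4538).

Listing terms: t(0) = 1,  t(1) = 29,  t(2) = 21,  t(3) = 35,  t(4) = 31,  t(5) = 38,  t(6) = 36,  t(7) = 19,  t(8) = 18,  t(9) = 30,  t(10) = 9,  t(11) = 15,  t(12) = 25,  t(13) = 28,  t(14) = 33,  t(15) = 14,  t(16) = 37,  t(17) = 7,  t(18) = 39,  t(19) = 24,  t(20) = 40,  t(21) = 12,  t(22) = 20,  t(23) = 6,  t(24) = 10,  t(25) = 3,  t(26) = 5,  t(27) = 22,  t(28) = 23,  t(29) = 11,  t(30) = 32,  t(31) = 26,  t(32) = 16,  t(33) = 13,  t(34) = 8,  t(35) = 27,  t(36) = 4,  t(37) = 34,  t(38) = 2,  t(39) = 17,  t(40) = 1.
Since t(40) = t(0) = 1, the sequence is periodic with period 40.
(4538 - 0) mod 40 = 18, so t(4538) = t(18) = 39.

39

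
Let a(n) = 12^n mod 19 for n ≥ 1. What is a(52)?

7

Computing terms: a(1) = 12,  a(2) = 11,  a(3) = 18,  a(4) = 7,  a(5) = 8,  a(6) = 1,  a(7) = 12.
The sequence repeats with period 6.
So a(52) = a(1 + ((52-1) mod 6)) = a(4) = 7.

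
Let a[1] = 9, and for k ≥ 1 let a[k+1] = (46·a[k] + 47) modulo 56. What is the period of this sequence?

3

Listing terms: a[1] = 9,  a[2] = 13,  a[3] = 29,  a[4] = 37,  a[5] = 13.
Since a[5] = a[2] = 13, the sequence is eventually periodic: after a pre-period of length 1 it cycles with period 3.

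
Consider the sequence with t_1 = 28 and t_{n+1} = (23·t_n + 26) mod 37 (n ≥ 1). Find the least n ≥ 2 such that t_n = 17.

Computing terms: t_1 = 28; t_2 = 4; t_3 = 7; t_4 = 2; t_5 = 35; t_6 = 17; t_7 = 10; t_8 = 34; t_9 = 31; t_{10} = 36; t_{11} = 3; t_{12} = 21; t_{13} = 28.
Since t_{13} = t_1 = 28, the sequence is periodic with period 12.
The value 17 first appears (with n ≥ 2) at t_6.

6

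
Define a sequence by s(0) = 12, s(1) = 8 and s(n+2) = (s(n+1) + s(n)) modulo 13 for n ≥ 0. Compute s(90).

Listing terms: s(0) = 12, s(1) = 8, s(2) = 7, s(3) = 2, s(4) = 9, s(5) = 11, s(6) = 7, s(7) = 5, s(8) = 12, s(9) = 4, s(10) = 3, s(11) = 7, s(12) = 10, s(13) = 4, s(14) = 1, s(15) = 5, s(16) = 6, s(17) = 11, s(18) = 4, s(19) = 2, s(20) = 6, s(21) = 8, s(22) = 1, s(23) = 9, s(24) = 10, s(25) = 6, s(26) = 3, s(27) = 9, s(28) = 12, s(29) = 8.
Since (s(28), s(29)) = (s(0), s(1)) = (12, 8) (two consecutive terms determine the rest), the sequence is periodic with period 28.
So s(90) = s(0 + ((90-0) mod 28)) = s(6) = 7.

7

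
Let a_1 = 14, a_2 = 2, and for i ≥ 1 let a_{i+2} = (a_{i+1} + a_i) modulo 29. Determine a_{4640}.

a_1 = 14; a_2 = 2; a_3 = 16; a_4 = 18; a_5 = 5; a_6 = 23; a_7 = 28; a_8 = 22; a_9 = 21; a_{10} = 14; a_{11} = 6; a_{12} = 20; a_{13} = 26; a_{14} = 17; a_{15} = 14; a_{16} = 2.
The sequence repeats with period 14.
So a_{4640} = a_{1 + ((4640-1) mod 14)} = a_6 = 23.

23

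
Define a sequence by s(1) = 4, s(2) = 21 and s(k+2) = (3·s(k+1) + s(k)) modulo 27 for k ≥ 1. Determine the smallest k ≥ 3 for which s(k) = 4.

5

Listing terms: s(1) = 4, s(2) = 21, s(3) = 13, s(4) = 6, s(5) = 4, s(6) = 18, s(7) = 4, s(8) = 3, s(9) = 13, s(10) = 15, s(11) = 4, s(12) = 0, s(13) = 4, s(14) = 12, s(15) = 13, s(16) = 24, s(17) = 4, s(18) = 9, s(19) = 4, s(20) = 21.
Since (s(19), s(20)) = (s(1), s(2)) = (4, 21) (two consecutive terms determine the rest), the sequence is periodic with period 18.
The value 4 first appears (with k ≥ 3) at s(5).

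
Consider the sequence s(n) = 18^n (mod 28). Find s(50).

16

s(1) = 18; s(2) = 16; s(3) = 8; s(4) = 4; s(5) = 16.
Since s(5) = s(2) = 16, the sequence is eventually periodic: after a pre-period of length 1 it cycles with period 3.
For n ≥ 2, s(n) depends only on (n - 2) mod 3. (50 - 2) mod 3 = 0, so s(50) = s(2) = 16.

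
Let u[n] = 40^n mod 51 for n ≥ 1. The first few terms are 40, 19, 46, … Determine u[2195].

Computing terms: u[1] = 40; u[2] = 19; u[3] = 46; u[4] = 4; u[5] = 7; u[6] = 25; u[7] = 31; u[8] = 16; u[9] = 28; u[10] = 49; u[11] = 22; u[12] = 13; u[13] = 10; u[14] = 43; u[15] = 37; u[16] = 1; u[17] = 40.
Since u[17] = u[1] = 40, the sequence is periodic with period 16.
(2195 - 1) mod 16 = 2, so u[2195] = u[3] = 46.

46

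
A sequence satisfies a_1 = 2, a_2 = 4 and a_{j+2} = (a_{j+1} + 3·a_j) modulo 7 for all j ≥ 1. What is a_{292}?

Computing terms: a_1 = 2, a_2 = 4, a_3 = 3, a_4 = 1, a_5 = 3, a_6 = 6, a_7 = 1, a_8 = 5, a_9 = 1, a_{10} = 2, a_{11} = 5, a_{12} = 4, a_{13} = 5, a_{14} = 3, a_{15} = 4, a_{16} = 6, a_{17} = 4, a_{18} = 1, a_{19} = 6, a_{20} = 2, a_{21} = 6, a_{22} = 5, a_{23} = 2, a_{24} = 3, a_{25} = 2, a_{26} = 4.
Since (a_{25}, a_{26}) = (a_1, a_2) = (2, 4) (two consecutive terms determine the rest), the sequence is periodic with period 24.
(292 - 1) mod 24 = 3, so a_{292} = a_4 = 1.

1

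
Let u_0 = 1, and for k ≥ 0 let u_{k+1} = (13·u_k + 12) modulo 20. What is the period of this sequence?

4

We have u_0 = 1; u_1 = 5; u_2 = 17; u_3 = 13; u_4 = 1.
Since u_4 = u_0 = 1, the sequence is periodic with period 4.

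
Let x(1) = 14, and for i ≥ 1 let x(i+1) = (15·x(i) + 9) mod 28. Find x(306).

Listing terms: x(1) = 14, x(2) = 23, x(3) = 18, x(4) = 27, x(5) = 22, x(6) = 3, x(7) = 26, x(8) = 7, x(9) = 2, x(10) = 11, x(11) = 6, x(12) = 15, x(13) = 10, x(14) = 19, x(15) = 14.
The sequence repeats with period 14.
So x(306) = x(1 + ((306-1) mod 14)) = x(12) = 15.

15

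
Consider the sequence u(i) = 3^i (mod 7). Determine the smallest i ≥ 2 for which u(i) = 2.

Listing terms: u(1) = 3,  u(2) = 2,  u(3) = 6,  u(4) = 4,  u(5) = 5,  u(6) = 1,  u(7) = 3.
Since u(7) = u(1) = 3, the sequence is periodic with period 6.
The value 2 first appears (with i ≥ 2) at u(2).

2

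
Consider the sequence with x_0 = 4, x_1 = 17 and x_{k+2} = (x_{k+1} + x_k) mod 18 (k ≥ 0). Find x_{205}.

1

Listing terms: x_0 = 4; x_1 = 17; x_2 = 3; x_3 = 2; x_4 = 5; x_5 = 7; x_6 = 12; x_7 = 1; x_8 = 13; x_9 = 14; x_{10} = 9; x_{11} = 5; x_{12} = 14; x_{13} = 1; x_{14} = 15; x_{15} = 16; x_{16} = 13; x_{17} = 11; x_{18} = 6; x_{19} = 17; x_{20} = 5; x_{21} = 4; x_{22} = 9; x_{23} = 13; x_{24} = 4; x_{25} = 17.
Since (x_{24}, x_{25}) = (x_0, x_1) = (4, 17) (two consecutive terms determine the rest), the sequence is periodic with period 24.
(205 - 0) mod 24 = 13, so x_{205} = x_{13} = 1.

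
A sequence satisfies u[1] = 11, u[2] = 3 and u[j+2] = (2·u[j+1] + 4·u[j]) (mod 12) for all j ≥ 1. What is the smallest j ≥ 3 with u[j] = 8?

8

u[1] = 11; u[2] = 3; u[3] = 2; u[4] = 4; u[5] = 4; u[6] = 0; u[7] = 4; u[8] = 8; u[9] = 8; u[10] = 0; u[11] = 8; u[12] = 4; u[13] = 4.
Since (u[12], u[13]) = (u[4], u[5]) = (4, 4) (two consecutive terms determine the rest), the sequence is eventually periodic: after a pre-period of length 3 it cycles with period 8.
The value 8 first appears (with j ≥ 3) at u[8].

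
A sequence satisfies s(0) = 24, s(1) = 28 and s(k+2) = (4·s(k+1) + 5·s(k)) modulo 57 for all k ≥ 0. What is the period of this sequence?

Listing terms: s(0) = 24,  s(1) = 28,  s(2) = 4,  s(3) = 42,  s(4) = 17,  s(5) = 50,  s(6) = 0,  s(7) = 22,  s(8) = 31,  s(9) = 6,  s(10) = 8,  s(11) = 5,  s(12) = 3,  s(13) = 37,  s(14) = 49,  s(15) = 39,  s(16) = 2,  s(17) = 32,  s(18) = 24,  s(19) = 28.
Since (s(18), s(19)) = (s(0), s(1)) = (24, 28) (two consecutive terms determine the rest), the sequence is periodic with period 18.

18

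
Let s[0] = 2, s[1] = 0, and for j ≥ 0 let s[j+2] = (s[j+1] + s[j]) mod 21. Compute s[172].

Computing terms: s[0] = 2,  s[1] = 0,  s[2] = 2,  s[3] = 2,  s[4] = 4,  s[5] = 6,  s[6] = 10,  s[7] = 16,  s[8] = 5,  s[9] = 0,  s[10] = 5,  s[11] = 5,  s[12] = 10,  s[13] = 15,  s[14] = 4,  s[15] = 19,  s[16] = 2,  s[17] = 0.
The sequence repeats with period 16.
So s[172] = s[0 + ((172-0) mod 16)] = s[12] = 10.

10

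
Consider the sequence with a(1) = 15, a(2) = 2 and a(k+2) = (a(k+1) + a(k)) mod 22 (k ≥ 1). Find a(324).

19

a(1) = 15, a(2) = 2, a(3) = 17, a(4) = 19, a(5) = 14, a(6) = 11, a(7) = 3, a(8) = 14, a(9) = 17, a(10) = 9, a(11) = 4, a(12) = 13, a(13) = 17, a(14) = 8, a(15) = 3, a(16) = 11, a(17) = 14, a(18) = 3, a(19) = 17, a(20) = 20, a(21) = 15, a(22) = 13, a(23) = 6, a(24) = 19, a(25) = 3, a(26) = 0, a(27) = 3, a(28) = 3, a(29) = 6, a(30) = 9, a(31) = 15, a(32) = 2.
Since (a(31), a(32)) = (a(1), a(2)) = (15, 2) (two consecutive terms determine the rest), the sequence is periodic with period 30.
(324 - 1) mod 30 = 23, so a(324) = a(24) = 19.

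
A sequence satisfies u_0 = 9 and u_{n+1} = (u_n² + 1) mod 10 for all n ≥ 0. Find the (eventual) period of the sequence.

6

u_0 = 9, u_1 = 2, u_2 = 5, u_3 = 6, u_4 = 7, u_5 = 0, u_6 = 1, u_7 = 2.
Since u_7 = u_1 = 2, the sequence is eventually periodic: after a pre-period of length 1 it cycles with period 6.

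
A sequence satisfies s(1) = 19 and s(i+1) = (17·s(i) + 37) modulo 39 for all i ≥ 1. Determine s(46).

30

s(1) = 19, s(2) = 9, s(3) = 34, s(4) = 30, s(5) = 1, s(6) = 15, s(7) = 19.
The sequence repeats with period 6.
(46 - 1) mod 6 = 3, so s(46) = s(4) = 30.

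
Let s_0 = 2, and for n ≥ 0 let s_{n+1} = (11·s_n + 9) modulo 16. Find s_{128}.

2

We have s_0 = 2,  s_1 = 15,  s_2 = 14,  s_3 = 3,  s_4 = 10,  s_5 = 7,  s_6 = 6,  s_7 = 11,  s_8 = 2.
The sequence repeats with period 8.
(128 - 0) mod 8 = 0, so s_{128} = s_0 = 2.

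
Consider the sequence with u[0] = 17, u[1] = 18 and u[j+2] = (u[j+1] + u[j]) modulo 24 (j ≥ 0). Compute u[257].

21

Listing terms: u[0] = 17, u[1] = 18, u[2] = 11, u[3] = 5, u[4] = 16, u[5] = 21, u[6] = 13, u[7] = 10, u[8] = 23, u[9] = 9, u[10] = 8, u[11] = 17, u[12] = 1, u[13] = 18, u[14] = 19, u[15] = 13, u[16] = 8, u[17] = 21, u[18] = 5, u[19] = 2, u[20] = 7, u[21] = 9, u[22] = 16, u[23] = 1, u[24] = 17, u[25] = 18.
The sequence repeats with period 24.
So u[257] = u[0 + ((257-0) mod 24)] = u[17] = 21.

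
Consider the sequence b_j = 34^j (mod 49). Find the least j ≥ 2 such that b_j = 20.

9

We have b_1 = 34; b_2 = 29; b_3 = 6; b_4 = 8; b_5 = 27; b_6 = 36; b_7 = 48; b_8 = 15; b_9 = 20; b_{10} = 43; b_{11} = 41; b_{12} = 22; b_{13} = 13; b_{14} = 1; b_{15} = 34.
The sequence repeats with period 14.
The value 20 first appears (with j ≥ 2) at b_9.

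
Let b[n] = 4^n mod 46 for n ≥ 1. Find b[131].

6

Computing terms: b[1] = 4,  b[2] = 16,  b[3] = 18,  b[4] = 26,  b[5] = 12,  b[6] = 2,  b[7] = 8,  b[8] = 32,  b[9] = 36,  b[10] = 6,  b[11] = 24,  b[12] = 4.
Since b[12] = b[1] = 4, the sequence is periodic with period 11.
So b[131] = b[1 + ((131-1) mod 11)] = b[10] = 6.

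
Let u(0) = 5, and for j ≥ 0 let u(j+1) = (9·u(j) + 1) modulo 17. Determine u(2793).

Computing terms: u(0) = 5; u(1) = 12; u(2) = 7; u(3) = 13; u(4) = 16; u(5) = 9; u(6) = 14; u(7) = 8; u(8) = 5.
The sequence repeats with period 8.
So u(2793) = u(0 + ((2793-0) mod 8)) = u(1) = 12.

12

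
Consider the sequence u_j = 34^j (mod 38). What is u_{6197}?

2

We have u_1 = 34; u_2 = 16; u_3 = 12; u_4 = 28; u_5 = 2; u_6 = 30; u_7 = 32; u_8 = 24; u_9 = 18; u_{10} = 4; u_{11} = 22; u_{12} = 26; u_{13} = 10; u_{14} = 36; u_{15} = 8; u_{16} = 6; u_{17} = 14; u_{18} = 20; u_{19} = 34.
The sequence repeats with period 18.
(6197 - 1) mod 18 = 4, so u_{6197} = u_5 = 2.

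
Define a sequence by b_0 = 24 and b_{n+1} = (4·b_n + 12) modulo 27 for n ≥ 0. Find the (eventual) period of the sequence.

Computing terms: b_0 = 24; b_1 = 0; b_2 = 12; b_3 = 6; b_4 = 9; b_5 = 21; b_6 = 15; b_7 = 18; b_8 = 3; b_9 = 24.
Since b_9 = b_0 = 24, the sequence is periodic with period 9.

9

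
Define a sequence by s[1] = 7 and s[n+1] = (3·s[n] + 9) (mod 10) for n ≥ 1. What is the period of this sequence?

4

Listing terms: s[1] = 7,  s[2] = 0,  s[3] = 9,  s[4] = 6,  s[5] = 7.
Since s[5] = s[1] = 7, the sequence is periodic with period 4.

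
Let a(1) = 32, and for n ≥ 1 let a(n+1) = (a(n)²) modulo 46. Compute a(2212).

12

a(1) = 32, a(2) = 12, a(3) = 6, a(4) = 36, a(5) = 8, a(6) = 18, a(7) = 2, a(8) = 4, a(9) = 16, a(10) = 26, a(11) = 32.
Since a(11) = a(1) = 32, the sequence is periodic with period 10.
(2212 - 1) mod 10 = 1, so a(2212) = a(2) = 12.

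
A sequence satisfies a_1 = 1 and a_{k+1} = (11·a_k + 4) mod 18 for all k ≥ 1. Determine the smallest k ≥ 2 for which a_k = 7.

3

a_1 = 1, a_2 = 15, a_3 = 7, a_4 = 9, a_5 = 13, a_6 = 3, a_7 = 1.
Since a_7 = a_1 = 1, the sequence is periodic with period 6.
The value 7 first appears (with k ≥ 2) at a_3.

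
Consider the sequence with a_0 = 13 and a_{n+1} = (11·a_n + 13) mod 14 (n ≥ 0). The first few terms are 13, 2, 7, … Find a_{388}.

a_0 = 13,  a_1 = 2,  a_2 = 7,  a_3 = 6,  a_4 = 9,  a_5 = 0,  a_6 = 13.
Since a_6 = a_0 = 13, the sequence is periodic with period 6.
(388 - 0) mod 6 = 4, so a_{388} = a_4 = 9.

9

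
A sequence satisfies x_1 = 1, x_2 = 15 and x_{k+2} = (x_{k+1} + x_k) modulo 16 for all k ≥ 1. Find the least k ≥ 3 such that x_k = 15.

x_1 = 1,  x_2 = 15,  x_3 = 0,  x_4 = 15,  x_5 = 15,  x_6 = 14,  x_7 = 13,  x_8 = 11,  x_9 = 8,  x_{10} = 3,  x_{11} = 11,  x_{12} = 14,  x_{13} = 9,  x_{14} = 7,  x_{15} = 0,  x_{16} = 7,  x_{17} = 7,  x_{18} = 14,  x_{19} = 5,  x_{20} = 3,  x_{21} = 8,  x_{22} = 11,  x_{23} = 3,  x_{24} = 14,  x_{25} = 1,  x_{26} = 15.
The sequence repeats with period 24.
The value 15 first appears (with k ≥ 3) at x_4.

4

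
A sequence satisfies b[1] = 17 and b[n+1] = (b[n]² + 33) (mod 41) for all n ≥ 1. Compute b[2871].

b[1] = 17; b[2] = 35; b[3] = 28; b[4] = 38; b[5] = 1; b[6] = 34; b[7] = 0; b[8] = 33; b[9] = 15; b[10] = 12; b[11] = 13; b[12] = 38.
Since b[12] = b[4] = 38, the sequence is eventually periodic: after a pre-period of length 3 it cycles with period 8.
For n ≥ 4, b[n] depends only on (n - 4) mod 8. (2871 - 4) mod 8 = 3, so b[2871] = b[7] = 0.

0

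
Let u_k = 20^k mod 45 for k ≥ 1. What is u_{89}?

5

Computing terms: u_1 = 20,  u_2 = 40,  u_3 = 35,  u_4 = 25,  u_5 = 5,  u_6 = 10,  u_7 = 20.
The sequence repeats with period 6.
(89 - 1) mod 6 = 4, so u_{89} = u_5 = 5.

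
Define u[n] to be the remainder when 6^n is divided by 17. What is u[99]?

12

u[0] = 1,  u[1] = 6,  u[2] = 2,  u[3] = 12,  u[4] = 4,  u[5] = 7,  u[6] = 8,  u[7] = 14,  u[8] = 16,  u[9] = 11,  u[10] = 15,  u[11] = 5,  u[12] = 13,  u[13] = 10,  u[14] = 9,  u[15] = 3,  u[16] = 1.
The sequence repeats with period 16.
So u[99] = u[0 + ((99-0) mod 16)] = u[3] = 12.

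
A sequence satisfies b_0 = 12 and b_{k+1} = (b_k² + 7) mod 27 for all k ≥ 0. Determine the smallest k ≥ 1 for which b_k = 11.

Listing terms: b_0 = 12,  b_1 = 16,  b_2 = 20,  b_3 = 2,  b_4 = 11,  b_5 = 20.
Since b_5 = b_2 = 20, the sequence is eventually periodic: after a pre-period of length 2 it cycles with period 3.
The value 11 first appears (with k ≥ 1) at b_4.

4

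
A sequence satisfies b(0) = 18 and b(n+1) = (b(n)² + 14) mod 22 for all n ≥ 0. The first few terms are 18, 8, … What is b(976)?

8

b(0) = 18, b(1) = 8, b(2) = 12, b(3) = 4, b(4) = 8.
Since b(4) = b(1) = 8, the sequence is eventually periodic: after a pre-period of length 1 it cycles with period 3.
For n ≥ 1, b(n) depends only on (n - 1) mod 3. (976 - 1) mod 3 = 0, so b(976) = b(1) = 8.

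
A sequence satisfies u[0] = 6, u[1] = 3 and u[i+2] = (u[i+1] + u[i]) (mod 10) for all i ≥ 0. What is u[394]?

Listing terms: u[0] = 6, u[1] = 3, u[2] = 9, u[3] = 2, u[4] = 1, u[5] = 3, u[6] = 4, u[7] = 7, u[8] = 1, u[9] = 8, u[10] = 9, u[11] = 7, u[12] = 6, u[13] = 3.
Since (u[12], u[13]) = (u[0], u[1]) = (6, 3) (two consecutive terms determine the rest), the sequence is periodic with period 12.
So u[394] = u[0 + ((394-0) mod 12)] = u[10] = 9.

9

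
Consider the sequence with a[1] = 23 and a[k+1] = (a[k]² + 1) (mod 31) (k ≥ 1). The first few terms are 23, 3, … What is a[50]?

We have a[1] = 23,  a[2] = 3,  a[3] = 10,  a[4] = 8,  a[5] = 3.
Since a[5] = a[2] = 3, the sequence is eventually periodic: after a pre-period of length 1 it cycles with period 3.
For k ≥ 2, a[k] depends only on (k - 2) mod 3. (50 - 2) mod 3 = 0, so a[50] = a[2] = 3.

3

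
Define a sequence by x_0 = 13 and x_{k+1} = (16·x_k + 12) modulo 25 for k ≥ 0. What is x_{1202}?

Computing terms: x_0 = 13,  x_1 = 20,  x_2 = 7,  x_3 = 24,  x_4 = 21,  x_5 = 23,  x_6 = 5,  x_7 = 17,  x_8 = 9,  x_9 = 6,  x_{10} = 8,  x_{11} = 15,  x_{12} = 2,  x_{13} = 19,  x_{14} = 16,  x_{15} = 18,  x_{16} = 0,  x_{17} = 12,  x_{18} = 4,  x_{19} = 1,  x_{20} = 3,  x_{21} = 10,  x_{22} = 22,  x_{23} = 14,  x_{24} = 11,  x_{25} = 13.
Since x_{25} = x_0 = 13, the sequence is periodic with period 25.
So x_{1202} = x_{0 + ((1202-0) mod 25)} = x_2 = 7.

7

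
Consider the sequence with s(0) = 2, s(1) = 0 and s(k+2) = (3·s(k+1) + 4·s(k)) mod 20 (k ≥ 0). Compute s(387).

12

Listing terms: s(0) = 2, s(1) = 0, s(2) = 8, s(3) = 4, s(4) = 4, s(5) = 8, s(6) = 0, s(7) = 12, s(8) = 16, s(9) = 16, s(10) = 12, s(11) = 0, s(12) = 8.
Since (s(11), s(12)) = (s(1), s(2)) = (0, 8) (two consecutive terms determine the rest), the sequence is eventually periodic: after a pre-period of length 1 it cycles with period 10.
For k ≥ 1, s(k) depends only on (k - 1) mod 10. (387 - 1) mod 10 = 6, so s(387) = s(7) = 12.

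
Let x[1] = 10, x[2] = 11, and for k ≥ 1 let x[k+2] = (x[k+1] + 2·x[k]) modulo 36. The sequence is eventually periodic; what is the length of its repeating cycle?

Listing terms: x[1] = 10, x[2] = 11, x[3] = 31, x[4] = 17, x[5] = 7, x[6] = 5, x[7] = 19, x[8] = 29, x[9] = 31, x[10] = 17.
Since (x[9], x[10]) = (x[3], x[4]) = (31, 17) (two consecutive terms determine the rest), the sequence is eventually periodic: after a pre-period of length 2 it cycles with period 6.

6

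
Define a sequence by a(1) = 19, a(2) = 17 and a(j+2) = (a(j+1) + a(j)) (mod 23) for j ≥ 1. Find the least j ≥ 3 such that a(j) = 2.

21

Listing terms: a(1) = 19; a(2) = 17; a(3) = 13; a(4) = 7; a(5) = 20; a(6) = 4; a(7) = 1; a(8) = 5; a(9) = 6; a(10) = 11; a(11) = 17; a(12) = 5; a(13) = 22; a(14) = 4; a(15) = 3; a(16) = 7; a(17) = 10; a(18) = 17; a(19) = 4; a(20) = 21; a(21) = 2; a(22) = 0; a(23) = 2; a(24) = 2; a(25) = 4; a(26) = 6; a(27) = 10; a(28) = 16; a(29) = 3; a(30) = 19; a(31) = 22; a(32) = 18; a(33) = 17; a(34) = 12; a(35) = 6; a(36) = 18; a(37) = 1; a(38) = 19; a(39) = 20; a(40) = 16; a(41) = 13; a(42) = 6; a(43) = 19; a(44) = 2; a(45) = 21; a(46) = 0; a(47) = 21; a(48) = 21; a(49) = 19; a(50) = 17.
The sequence repeats with period 48.
The value 2 first appears (with j ≥ 3) at a(21).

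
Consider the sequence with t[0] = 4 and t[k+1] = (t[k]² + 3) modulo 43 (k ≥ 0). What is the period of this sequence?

5

We have t[0] = 4; t[1] = 19; t[2] = 20; t[3] = 16; t[4] = 1; t[5] = 4.
The sequence repeats with period 5.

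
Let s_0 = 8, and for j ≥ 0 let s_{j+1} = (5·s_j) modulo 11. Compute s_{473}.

10

Listing terms: s_0 = 8, s_1 = 7, s_2 = 2, s_3 = 10, s_4 = 6, s_5 = 8.
Since s_5 = s_0 = 8, the sequence is periodic with period 5.
(473 - 0) mod 5 = 3, so s_{473} = s_3 = 10.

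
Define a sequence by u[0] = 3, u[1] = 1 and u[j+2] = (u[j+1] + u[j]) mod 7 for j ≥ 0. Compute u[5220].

2

Computing terms: u[0] = 3, u[1] = 1, u[2] = 4, u[3] = 5, u[4] = 2, u[5] = 0, u[6] = 2, u[7] = 2, u[8] = 4, u[9] = 6, u[10] = 3, u[11] = 2, u[12] = 5, u[13] = 0, u[14] = 5, u[15] = 5, u[16] = 3, u[17] = 1.
Since (u[16], u[17]) = (u[0], u[1]) = (3, 1) (two consecutive terms determine the rest), the sequence is periodic with period 16.
(5220 - 0) mod 16 = 4, so u[5220] = u[4] = 2.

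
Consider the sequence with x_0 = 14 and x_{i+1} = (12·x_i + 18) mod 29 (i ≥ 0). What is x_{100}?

x_0 = 14, x_1 = 12, x_2 = 17, x_3 = 19, x_4 = 14.
Since x_4 = x_0 = 14, the sequence is periodic with period 4.
So x_{100} = x_{0 + ((100-0) mod 4)} = x_0 = 14.

14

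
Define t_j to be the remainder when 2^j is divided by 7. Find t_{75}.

1

We have t_0 = 1,  t_1 = 2,  t_2 = 4,  t_3 = 1.
Since t_3 = t_0 = 1, the sequence is periodic with period 3.
So t_{75} = t_{0 + ((75-0) mod 3)} = t_0 = 1.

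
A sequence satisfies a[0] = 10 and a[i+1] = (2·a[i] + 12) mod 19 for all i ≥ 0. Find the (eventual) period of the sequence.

Listing terms: a[0] = 10,  a[1] = 13,  a[2] = 0,  a[3] = 12,  a[4] = 17,  a[5] = 8,  a[6] = 9,  a[7] = 11,  a[8] = 15,  a[9] = 4,  a[10] = 1,  a[11] = 14,  a[12] = 2,  a[13] = 16,  a[14] = 6,  a[15] = 5,  a[16] = 3,  a[17] = 18,  a[18] = 10.
Since a[18] = a[0] = 10, the sequence is periodic with period 18.

18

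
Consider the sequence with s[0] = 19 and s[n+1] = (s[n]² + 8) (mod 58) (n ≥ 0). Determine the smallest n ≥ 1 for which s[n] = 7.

We have s[0] = 19; s[1] = 21; s[2] = 43; s[3] = 1; s[4] = 9; s[5] = 31; s[6] = 41; s[7] = 7; s[8] = 57; s[9] = 9.
Since s[9] = s[4] = 9, the sequence is eventually periodic: after a pre-period of length 4 it cycles with period 5.
The value 7 first appears (with n ≥ 1) at s[7].

7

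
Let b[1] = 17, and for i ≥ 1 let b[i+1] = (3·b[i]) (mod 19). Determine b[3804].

Listing terms: b[1] = 17,  b[2] = 13,  b[3] = 1,  b[4] = 3,  b[5] = 9,  b[6] = 8,  b[7] = 5,  b[8] = 15,  b[9] = 7,  b[10] = 2,  b[11] = 6,  b[12] = 18,  b[13] = 16,  b[14] = 10,  b[15] = 11,  b[16] = 14,  b[17] = 4,  b[18] = 12,  b[19] = 17.
The sequence repeats with period 18.
So b[3804] = b[1 + ((3804-1) mod 18)] = b[6] = 8.

8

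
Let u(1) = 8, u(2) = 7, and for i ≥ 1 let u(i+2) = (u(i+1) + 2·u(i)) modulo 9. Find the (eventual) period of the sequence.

We have u(1) = 8,  u(2) = 7,  u(3) = 5,  u(4) = 1,  u(5) = 2,  u(6) = 4,  u(7) = 8,  u(8) = 7.
The sequence repeats with period 6.

6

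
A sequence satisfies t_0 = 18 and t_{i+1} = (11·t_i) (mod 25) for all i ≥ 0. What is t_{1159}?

Computing terms: t_0 = 18; t_1 = 23; t_2 = 3; t_3 = 8; t_4 = 13; t_5 = 18.
Since t_5 = t_0 = 18, the sequence is periodic with period 5.
(1159 - 0) mod 5 = 4, so t_{1159} = t_4 = 13.

13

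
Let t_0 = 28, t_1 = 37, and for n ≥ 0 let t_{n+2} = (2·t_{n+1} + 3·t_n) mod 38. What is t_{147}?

Listing terms: t_0 = 28; t_1 = 37; t_2 = 6; t_3 = 9; t_4 = 36; t_5 = 23; t_6 = 2; t_7 = 35; t_8 = 0; t_9 = 29; t_{10} = 20; t_{11} = 13; t_{12} = 10; t_{13} = 21; t_{14} = 34; t_{15} = 17; t_{16} = 22; t_{17} = 19; t_{18} = 28; t_{19} = 37.
Since (t_{18}, t_{19}) = (t_0, t_1) = (28, 37) (two consecutive terms determine the rest), the sequence is periodic with period 18.
So t_{147} = t_{0 + ((147-0) mod 18)} = t_3 = 9.

9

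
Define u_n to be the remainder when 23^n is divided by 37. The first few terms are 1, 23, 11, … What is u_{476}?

26

We have u_0 = 1,  u_1 = 23,  u_2 = 11,  u_3 = 31,  u_4 = 10,  u_5 = 8,  u_6 = 36,  u_7 = 14,  u_8 = 26,  u_9 = 6,  u_{10} = 27,  u_{11} = 29,  u_{12} = 1.
Since u_{12} = u_0 = 1, the sequence is periodic with period 12.
So u_{476} = u_{0 + ((476-0) mod 12)} = u_8 = 26.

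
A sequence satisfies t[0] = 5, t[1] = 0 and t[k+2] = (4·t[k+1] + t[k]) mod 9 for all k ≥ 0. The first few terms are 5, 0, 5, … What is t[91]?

We have t[0] = 5, t[1] = 0, t[2] = 5, t[3] = 2, t[4] = 4, t[5] = 0, t[6] = 4, t[7] = 7, t[8] = 5, t[9] = 0.
Since (t[8], t[9]) = (t[0], t[1]) = (5, 0) (two consecutive terms determine the rest), the sequence is periodic with period 8.
So t[91] = t[0 + ((91-0) mod 8)] = t[3] = 2.

2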